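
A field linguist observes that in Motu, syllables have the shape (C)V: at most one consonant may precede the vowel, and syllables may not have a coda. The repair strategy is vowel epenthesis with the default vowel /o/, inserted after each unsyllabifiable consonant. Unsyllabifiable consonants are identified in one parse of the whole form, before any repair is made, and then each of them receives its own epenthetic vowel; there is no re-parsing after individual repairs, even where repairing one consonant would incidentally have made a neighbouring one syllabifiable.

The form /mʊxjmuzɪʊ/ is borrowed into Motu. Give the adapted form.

Under (C)V, the unsyllabifiable consonants are /x/, /j/ (no codas are permitted; onsets are limited to one consonant).
Each unlicensed consonant becomes the onset of a new syllable: /x/ → /xo/, /j/ → /jo/.

mʊxojomuzɪʊ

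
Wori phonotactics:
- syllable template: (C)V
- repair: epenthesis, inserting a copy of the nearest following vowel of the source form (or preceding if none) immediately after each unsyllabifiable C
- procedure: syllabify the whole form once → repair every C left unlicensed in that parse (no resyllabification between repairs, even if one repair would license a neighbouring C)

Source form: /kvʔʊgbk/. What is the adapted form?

kʊvʊʔʊgʊbʊkʊ

Under (C)V, the unsyllabifiable consonants are /k/, /v/, /g/, /b/, /k/ (no codas are permitted; onsets are limited to one consonant).
Inserting the epenthetic vowel yields /k/ → /kʊ/, /v/ → /vʊ/, /g/ → /gʊ/, /b/ → /bʊ/, /k/ → /kʊ/.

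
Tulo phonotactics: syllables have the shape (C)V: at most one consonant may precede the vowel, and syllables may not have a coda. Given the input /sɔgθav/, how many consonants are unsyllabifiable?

Under (C)V, the unsyllabifiable consonants are /g/, /v/ (no codas are permitted; onsets are limited to one consonant).

2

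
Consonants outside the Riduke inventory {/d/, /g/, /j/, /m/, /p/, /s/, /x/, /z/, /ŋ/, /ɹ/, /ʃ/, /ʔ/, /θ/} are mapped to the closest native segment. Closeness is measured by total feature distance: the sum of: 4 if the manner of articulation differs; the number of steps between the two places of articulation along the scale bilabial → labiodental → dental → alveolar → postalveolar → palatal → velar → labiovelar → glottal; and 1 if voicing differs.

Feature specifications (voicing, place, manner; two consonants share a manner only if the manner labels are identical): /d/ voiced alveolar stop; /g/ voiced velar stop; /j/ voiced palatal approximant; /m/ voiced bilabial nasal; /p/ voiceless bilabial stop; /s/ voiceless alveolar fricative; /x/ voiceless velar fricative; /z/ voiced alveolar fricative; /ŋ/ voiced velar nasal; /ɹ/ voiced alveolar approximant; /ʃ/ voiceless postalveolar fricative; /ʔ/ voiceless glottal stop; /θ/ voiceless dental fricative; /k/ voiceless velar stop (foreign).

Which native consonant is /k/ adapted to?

g

/g/ is closest: same manner (stop), place distance 0 (velar→velar), voicing differs (+1); total 1. Next closest is /ʔ/ at distance 2.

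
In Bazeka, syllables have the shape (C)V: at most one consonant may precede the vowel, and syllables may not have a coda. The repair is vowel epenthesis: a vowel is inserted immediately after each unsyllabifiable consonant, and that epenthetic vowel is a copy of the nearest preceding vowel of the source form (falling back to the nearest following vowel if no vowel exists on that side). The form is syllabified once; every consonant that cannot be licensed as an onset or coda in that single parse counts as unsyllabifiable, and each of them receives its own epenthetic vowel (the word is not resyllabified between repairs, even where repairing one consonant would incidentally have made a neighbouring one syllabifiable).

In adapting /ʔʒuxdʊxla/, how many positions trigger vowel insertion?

The unsyllabifiable consonants are /ʔ/, /x/, /x/; each receives one epenthetic vowel.

3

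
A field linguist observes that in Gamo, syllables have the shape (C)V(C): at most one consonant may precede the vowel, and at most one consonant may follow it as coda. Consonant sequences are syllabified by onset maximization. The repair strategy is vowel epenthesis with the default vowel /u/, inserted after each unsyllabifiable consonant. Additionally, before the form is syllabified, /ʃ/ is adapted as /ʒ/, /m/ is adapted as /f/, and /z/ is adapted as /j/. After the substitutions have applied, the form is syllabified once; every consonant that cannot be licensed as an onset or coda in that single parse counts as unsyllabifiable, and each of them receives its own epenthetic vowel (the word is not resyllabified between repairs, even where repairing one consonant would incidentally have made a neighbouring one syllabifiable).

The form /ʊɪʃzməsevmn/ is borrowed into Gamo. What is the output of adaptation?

ʊɪʒjufəsevfunu

Substitution: /ʃ/ → /ʒ/, /z/ → /j/, /m/ → /f/, giving /ʊɪʒjfəsevfn/.
Syllabifying with onset maximization leaves /j/, /f/, /n/ stranded (at most one coda consonant is licensed; onsets are limited to one consonant).
Inserting the epenthetic vowel yields /j/ → /ju/, /f/ → /fu/, /n/ → /nu/.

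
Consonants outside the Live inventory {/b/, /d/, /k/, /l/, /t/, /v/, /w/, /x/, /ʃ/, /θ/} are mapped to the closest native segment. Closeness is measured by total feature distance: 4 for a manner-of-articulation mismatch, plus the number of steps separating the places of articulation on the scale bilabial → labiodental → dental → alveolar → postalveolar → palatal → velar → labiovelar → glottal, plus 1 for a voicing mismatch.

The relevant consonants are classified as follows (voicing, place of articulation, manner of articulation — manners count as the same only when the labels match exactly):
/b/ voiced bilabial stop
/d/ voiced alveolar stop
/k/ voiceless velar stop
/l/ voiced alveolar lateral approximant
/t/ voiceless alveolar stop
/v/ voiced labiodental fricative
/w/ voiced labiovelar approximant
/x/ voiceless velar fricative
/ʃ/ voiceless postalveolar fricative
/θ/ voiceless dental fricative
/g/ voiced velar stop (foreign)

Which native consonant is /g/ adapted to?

k

/k/ is closest: same manner (stop), place distance 0 (velar→velar), voicing differs (+1); total 1. Next closest is /d/ at distance 3.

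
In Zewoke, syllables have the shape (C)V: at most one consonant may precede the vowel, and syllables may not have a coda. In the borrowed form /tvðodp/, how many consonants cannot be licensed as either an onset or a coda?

4

Under (C)V, the unsyllabifiable consonants are /t/, /v/, /d/, /p/ (no codas are permitted; onsets are limited to one consonant).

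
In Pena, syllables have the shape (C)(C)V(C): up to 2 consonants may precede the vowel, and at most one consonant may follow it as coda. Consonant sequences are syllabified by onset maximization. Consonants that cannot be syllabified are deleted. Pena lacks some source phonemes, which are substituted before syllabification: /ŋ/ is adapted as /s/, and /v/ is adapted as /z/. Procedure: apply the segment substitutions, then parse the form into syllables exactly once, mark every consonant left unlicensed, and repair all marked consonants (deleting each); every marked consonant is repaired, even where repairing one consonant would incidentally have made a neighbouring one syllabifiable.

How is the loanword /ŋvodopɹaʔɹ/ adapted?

szodopɹaʔ

Substitution: /ŋ/ → /s/, /v/ → /z/, giving /szodopɹaʔɹ/.
The consonants /ɹ/ cannot be parsed into a legal (C)(C)V(C) syllable (at most one coda consonant is licensed; onsets may contain at most 2 consonants).
Deleting the stranded consonants removes /ɹ/.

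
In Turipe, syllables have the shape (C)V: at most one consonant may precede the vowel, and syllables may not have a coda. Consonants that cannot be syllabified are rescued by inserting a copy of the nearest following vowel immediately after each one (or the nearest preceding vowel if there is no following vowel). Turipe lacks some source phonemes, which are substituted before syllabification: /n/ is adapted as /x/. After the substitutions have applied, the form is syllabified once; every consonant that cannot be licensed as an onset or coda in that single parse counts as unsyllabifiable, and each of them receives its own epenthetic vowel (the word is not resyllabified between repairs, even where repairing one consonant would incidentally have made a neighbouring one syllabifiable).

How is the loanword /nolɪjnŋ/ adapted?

xolɪjɪxɪŋɪ

Substitution: /n/ → /x/, giving /xolɪjxŋ/.
Under (C)V, the unsyllabifiable consonants are /j/, /x/, /ŋ/ (no codas are permitted; onsets are limited to one consonant).
Inserting the epenthetic vowel yields /j/ → /jɪ/, /x/ → /xɪ/, /ŋ/ → /ŋɪ/.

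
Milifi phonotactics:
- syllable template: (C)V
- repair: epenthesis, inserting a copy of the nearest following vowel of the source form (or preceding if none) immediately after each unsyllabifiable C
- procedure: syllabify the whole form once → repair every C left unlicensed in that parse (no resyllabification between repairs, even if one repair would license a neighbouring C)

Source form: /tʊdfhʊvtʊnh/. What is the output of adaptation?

tʊdʊfʊhʊvʊtʊnʊhʊ

Syllabifying with onset maximization leaves /d/, /f/, /v/, /n/, /h/ stranded (no codas are permitted; onsets are limited to one consonant).
Epenthesis after each stranded consonant: /d/ → /dʊ/, /f/ → /fʊ/, /v/ → /vʊ/, /n/ → /nʊ/, /h/ → /hʊ/.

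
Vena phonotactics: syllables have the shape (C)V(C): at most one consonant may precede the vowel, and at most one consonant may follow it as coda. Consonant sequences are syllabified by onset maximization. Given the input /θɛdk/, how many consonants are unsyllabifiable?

1

Syllabifying with onset maximization leaves /k/ stranded (at most one coda consonant is licensed; onsets are limited to one consonant).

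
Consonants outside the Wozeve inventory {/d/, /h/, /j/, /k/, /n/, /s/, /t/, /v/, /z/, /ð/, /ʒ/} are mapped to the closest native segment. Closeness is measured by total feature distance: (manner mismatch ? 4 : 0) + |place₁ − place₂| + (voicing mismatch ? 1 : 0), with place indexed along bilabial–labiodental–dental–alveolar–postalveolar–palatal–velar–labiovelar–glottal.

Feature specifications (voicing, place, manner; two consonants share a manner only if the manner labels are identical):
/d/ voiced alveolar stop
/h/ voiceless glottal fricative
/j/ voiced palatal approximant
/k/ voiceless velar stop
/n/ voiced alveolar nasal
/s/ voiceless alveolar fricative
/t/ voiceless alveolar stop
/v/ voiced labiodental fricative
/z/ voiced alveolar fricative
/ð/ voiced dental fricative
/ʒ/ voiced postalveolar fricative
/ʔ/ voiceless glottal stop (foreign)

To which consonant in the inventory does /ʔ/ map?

/k/ is closest: same manner (stop), place distance 2 (glottal→velar), same voicing; total 2. Next closest is /h/ at distance 4.

k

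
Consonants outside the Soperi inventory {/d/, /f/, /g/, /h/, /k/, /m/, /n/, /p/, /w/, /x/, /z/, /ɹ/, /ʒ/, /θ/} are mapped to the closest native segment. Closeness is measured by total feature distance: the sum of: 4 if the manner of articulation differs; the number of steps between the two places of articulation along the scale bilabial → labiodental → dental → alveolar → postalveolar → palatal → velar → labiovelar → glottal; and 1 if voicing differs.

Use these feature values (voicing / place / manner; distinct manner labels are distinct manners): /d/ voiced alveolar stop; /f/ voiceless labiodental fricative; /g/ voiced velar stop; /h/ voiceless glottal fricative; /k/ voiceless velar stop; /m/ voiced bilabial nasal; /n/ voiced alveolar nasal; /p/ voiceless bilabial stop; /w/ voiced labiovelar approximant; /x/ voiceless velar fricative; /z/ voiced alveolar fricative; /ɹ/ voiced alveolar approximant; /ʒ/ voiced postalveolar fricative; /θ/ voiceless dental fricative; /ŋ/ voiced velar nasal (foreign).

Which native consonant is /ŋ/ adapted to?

n

/n/ is closest: same manner (nasal), place distance 3 (velar→alveolar), same voicing; total 3. Next closest is /g/ at distance 4.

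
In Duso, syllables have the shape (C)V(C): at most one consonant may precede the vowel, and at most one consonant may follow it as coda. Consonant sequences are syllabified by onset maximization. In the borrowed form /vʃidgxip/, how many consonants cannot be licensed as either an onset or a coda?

The consonants /v/, /g/ cannot be parsed into a legal (C)V(C) syllable (at most one coda consonant is licensed; onsets are limited to one consonant).

2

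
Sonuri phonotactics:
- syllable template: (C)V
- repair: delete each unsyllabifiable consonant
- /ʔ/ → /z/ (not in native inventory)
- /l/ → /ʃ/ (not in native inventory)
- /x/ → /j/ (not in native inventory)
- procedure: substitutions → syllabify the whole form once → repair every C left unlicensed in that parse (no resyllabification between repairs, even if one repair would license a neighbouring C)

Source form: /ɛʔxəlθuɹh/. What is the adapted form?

ɛjəθu

Substitution: /ʔ/ → /z/, /x/ → /j/, /l/ → /ʃ/, giving /ɛzjəʃθuɹh/.
Under (C)V, the unsyllabifiable consonants are /z/, /ʃ/, /ɹ/, /h/ (no codas are permitted; onsets are limited to one consonant).
Deleting the stranded consonants removes /z/, /ʃ/, /ɹ/, /h/.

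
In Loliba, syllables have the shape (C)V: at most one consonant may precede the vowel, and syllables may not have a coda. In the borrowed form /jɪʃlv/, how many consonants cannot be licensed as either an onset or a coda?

3

Syllabifying with onset maximization leaves /ʃ/, /l/, /v/ stranded (no codas are permitted; onsets are limited to one consonant).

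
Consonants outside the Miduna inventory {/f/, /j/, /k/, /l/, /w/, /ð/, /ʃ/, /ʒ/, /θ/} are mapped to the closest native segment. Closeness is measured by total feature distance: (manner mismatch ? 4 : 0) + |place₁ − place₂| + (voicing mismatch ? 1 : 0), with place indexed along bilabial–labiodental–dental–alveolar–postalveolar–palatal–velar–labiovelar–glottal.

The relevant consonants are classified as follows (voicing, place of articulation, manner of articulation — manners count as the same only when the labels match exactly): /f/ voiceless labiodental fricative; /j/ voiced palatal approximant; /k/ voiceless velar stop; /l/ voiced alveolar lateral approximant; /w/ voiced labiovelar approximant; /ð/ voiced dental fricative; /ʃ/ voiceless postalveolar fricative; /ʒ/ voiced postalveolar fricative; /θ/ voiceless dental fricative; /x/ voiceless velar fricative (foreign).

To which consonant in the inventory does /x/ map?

/ʃ/ is closest: same manner (fricative), place distance 2 (velar→postalveolar), same voicing; total 2. Next closest is /ʒ/ at distance 3.

ʃ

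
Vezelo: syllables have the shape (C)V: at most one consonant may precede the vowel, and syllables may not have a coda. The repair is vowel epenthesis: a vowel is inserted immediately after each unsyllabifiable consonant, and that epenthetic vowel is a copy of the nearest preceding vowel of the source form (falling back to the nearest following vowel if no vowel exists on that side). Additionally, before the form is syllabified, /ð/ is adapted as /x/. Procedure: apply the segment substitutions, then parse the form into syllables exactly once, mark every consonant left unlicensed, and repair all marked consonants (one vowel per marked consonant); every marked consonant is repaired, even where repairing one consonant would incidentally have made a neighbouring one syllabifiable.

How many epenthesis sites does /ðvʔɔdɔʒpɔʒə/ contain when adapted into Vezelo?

After substitution the input is /xvʔɔdɔʒpɔʒə/.
The unsyllabifiable consonants are /x/, /v/, /ʒ/; each receives one epenthetic vowel.

3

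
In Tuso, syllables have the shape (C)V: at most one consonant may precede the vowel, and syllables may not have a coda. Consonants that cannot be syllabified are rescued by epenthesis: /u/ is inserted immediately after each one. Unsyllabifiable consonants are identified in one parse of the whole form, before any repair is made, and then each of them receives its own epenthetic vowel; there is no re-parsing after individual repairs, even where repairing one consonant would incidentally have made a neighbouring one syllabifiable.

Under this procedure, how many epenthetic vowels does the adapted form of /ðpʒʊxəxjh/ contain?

The unsyllabifiable consonants are /ð/, /p/, /x/, /j/, /h/; each receives one epenthetic vowel.

5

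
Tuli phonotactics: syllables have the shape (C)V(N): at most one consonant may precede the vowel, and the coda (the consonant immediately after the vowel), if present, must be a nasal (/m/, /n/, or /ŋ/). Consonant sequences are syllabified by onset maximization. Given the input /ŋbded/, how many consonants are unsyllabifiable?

Under (C)V(N), the unsyllabifiable consonants are /ŋ/, /b/, /d/ (only a nasal (/m/, /n/, or /ŋ/) is licensed in coda position; onsets are limited to one consonant).

3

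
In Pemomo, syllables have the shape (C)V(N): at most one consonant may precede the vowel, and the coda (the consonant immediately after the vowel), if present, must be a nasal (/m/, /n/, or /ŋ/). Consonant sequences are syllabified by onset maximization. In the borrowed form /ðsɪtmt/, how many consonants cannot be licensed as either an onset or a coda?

4

The consonants /ð/, /t/, /m/, /t/ cannot be parsed into a legal (C)V(N) syllable (only a nasal (/m/, /n/, or /ŋ/) is licensed in coda position; onsets are limited to one consonant).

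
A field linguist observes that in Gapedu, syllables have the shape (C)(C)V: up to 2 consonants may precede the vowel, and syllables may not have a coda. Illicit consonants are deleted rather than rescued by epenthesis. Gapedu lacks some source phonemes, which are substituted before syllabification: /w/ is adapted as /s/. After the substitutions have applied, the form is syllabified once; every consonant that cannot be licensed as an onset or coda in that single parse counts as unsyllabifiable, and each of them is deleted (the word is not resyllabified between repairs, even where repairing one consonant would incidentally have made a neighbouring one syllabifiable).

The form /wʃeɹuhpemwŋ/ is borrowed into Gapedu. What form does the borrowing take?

Substitution: /w/ → /s/, giving /sʃeɹuhpemsŋ/.
Syllabifying with onset maximization leaves /m/, /s/, /ŋ/ stranded (no codas are permitted; onsets may contain at most 2 consonants).
Deleting the stranded consonants removes /m/, /s/, /ŋ/.

sʃeɹuhpe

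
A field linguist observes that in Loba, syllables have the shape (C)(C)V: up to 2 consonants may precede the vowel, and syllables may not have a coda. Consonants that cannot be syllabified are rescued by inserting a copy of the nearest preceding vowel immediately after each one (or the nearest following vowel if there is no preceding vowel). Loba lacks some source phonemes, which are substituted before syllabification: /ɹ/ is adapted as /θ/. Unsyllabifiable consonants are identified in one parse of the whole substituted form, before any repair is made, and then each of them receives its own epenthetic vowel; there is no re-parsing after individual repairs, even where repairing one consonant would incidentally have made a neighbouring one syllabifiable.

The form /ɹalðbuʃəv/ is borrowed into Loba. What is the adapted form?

Substitution: /ɹ/ → /θ/, giving /θalðbuʃəv/.
Syllabifying with onset maximization leaves /l/, /v/ stranded (no codas are permitted; onsets may contain at most 2 consonants).
Epenthesis after each stranded consonant: /l/ → /la/, /v/ → /və/.

θalaðbuʃəvə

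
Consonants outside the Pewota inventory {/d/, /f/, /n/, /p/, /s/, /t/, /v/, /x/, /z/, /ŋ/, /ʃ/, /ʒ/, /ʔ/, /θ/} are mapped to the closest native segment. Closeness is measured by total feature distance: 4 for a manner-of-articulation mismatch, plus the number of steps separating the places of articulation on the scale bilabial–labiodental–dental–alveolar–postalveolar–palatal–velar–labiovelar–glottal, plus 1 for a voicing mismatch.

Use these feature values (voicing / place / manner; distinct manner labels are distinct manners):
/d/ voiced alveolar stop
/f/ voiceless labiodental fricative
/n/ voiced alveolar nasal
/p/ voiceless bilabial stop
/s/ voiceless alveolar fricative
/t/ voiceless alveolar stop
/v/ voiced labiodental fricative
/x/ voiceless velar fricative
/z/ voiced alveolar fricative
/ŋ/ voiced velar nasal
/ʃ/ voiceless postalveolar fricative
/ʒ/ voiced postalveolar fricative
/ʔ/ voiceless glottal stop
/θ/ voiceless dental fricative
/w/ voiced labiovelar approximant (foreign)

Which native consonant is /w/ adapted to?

/ŋ/ is closest: manner differs (approximant→nasal, +4), place distance 1 (labiovelar→velar), same voicing; total 5. Next closest is /x/ at distance 6.

ŋ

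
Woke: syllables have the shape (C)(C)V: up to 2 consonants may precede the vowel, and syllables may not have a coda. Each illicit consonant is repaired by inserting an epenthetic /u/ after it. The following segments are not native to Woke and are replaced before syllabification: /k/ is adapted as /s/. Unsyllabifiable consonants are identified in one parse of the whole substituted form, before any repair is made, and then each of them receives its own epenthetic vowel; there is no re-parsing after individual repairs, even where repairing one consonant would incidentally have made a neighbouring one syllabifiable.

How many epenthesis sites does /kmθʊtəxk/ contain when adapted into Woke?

After substitution the input is /smθʊtəxs/.
The unsyllabifiable consonants are /s/, /x/, /s/; each receives one epenthetic vowel.

3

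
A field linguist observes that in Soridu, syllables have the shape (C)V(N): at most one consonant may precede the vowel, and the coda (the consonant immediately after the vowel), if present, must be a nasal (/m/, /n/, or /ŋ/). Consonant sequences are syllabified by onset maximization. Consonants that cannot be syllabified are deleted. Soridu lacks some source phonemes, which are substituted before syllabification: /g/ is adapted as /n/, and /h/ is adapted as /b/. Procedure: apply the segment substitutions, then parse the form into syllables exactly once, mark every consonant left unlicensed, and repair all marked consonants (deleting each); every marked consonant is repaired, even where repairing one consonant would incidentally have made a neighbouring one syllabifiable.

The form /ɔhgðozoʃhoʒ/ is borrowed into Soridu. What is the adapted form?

Substitution: /h/ → /b/, /g/ → /n/, giving /ɔbnðozoʃboʒ/.
Under (C)V(N), the unsyllabifiable consonants are /b/, /n/, /ʃ/, /ʒ/ (only a nasal (/m/, /n/, or /ŋ/) is licensed in coda position; onsets are limited to one consonant).
Deletion applies to /b/, /n/, /ʃ/, /ʒ/.

ɔðozobo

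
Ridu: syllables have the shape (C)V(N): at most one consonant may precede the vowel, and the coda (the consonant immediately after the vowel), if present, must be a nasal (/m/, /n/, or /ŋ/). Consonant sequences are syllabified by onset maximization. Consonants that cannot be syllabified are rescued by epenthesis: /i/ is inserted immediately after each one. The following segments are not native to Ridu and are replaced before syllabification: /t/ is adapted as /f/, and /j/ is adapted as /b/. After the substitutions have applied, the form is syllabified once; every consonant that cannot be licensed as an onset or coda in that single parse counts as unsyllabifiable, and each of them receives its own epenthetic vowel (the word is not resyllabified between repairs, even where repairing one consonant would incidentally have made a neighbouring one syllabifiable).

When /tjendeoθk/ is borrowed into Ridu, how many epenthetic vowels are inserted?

3

After substitution the input is /fbendeoθk/.
The unsyllabifiable consonants are /f/, /θ/, /k/; each receives one epenthetic vowel.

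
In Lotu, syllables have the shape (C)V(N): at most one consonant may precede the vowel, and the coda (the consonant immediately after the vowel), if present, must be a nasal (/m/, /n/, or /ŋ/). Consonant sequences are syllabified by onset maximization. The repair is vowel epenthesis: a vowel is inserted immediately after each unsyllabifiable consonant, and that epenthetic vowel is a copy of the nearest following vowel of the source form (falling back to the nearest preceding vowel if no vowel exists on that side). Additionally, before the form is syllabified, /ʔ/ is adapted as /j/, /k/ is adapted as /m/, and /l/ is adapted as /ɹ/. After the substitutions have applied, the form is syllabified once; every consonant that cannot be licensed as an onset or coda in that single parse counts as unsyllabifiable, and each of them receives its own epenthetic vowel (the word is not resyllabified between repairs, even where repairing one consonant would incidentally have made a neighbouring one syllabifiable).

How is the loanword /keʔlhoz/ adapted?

mejoɹohozo

Substitution: /k/ → /m/, /ʔ/ → /j/, /l/ → /ɹ/, giving /mejɹhoz/.
Syllabifying with onset maximization leaves /j/, /ɹ/, /z/ stranded (only a nasal (/m/, /n/, or /ŋ/) is licensed in coda position; onsets are limited to one consonant).
Epenthesis after each stranded consonant: /j/ → /jo/, /ɹ/ → /ɹo/, /z/ → /zo/.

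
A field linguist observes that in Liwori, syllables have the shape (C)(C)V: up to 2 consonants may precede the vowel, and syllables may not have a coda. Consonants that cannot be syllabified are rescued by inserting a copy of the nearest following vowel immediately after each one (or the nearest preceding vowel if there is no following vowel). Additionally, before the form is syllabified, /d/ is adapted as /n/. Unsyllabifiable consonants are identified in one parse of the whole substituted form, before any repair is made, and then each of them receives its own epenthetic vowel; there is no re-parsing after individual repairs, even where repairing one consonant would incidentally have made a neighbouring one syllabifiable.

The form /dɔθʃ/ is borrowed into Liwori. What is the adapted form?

nɔθɔʃɔ

Substitution: /d/ → /n/, giving /nɔθʃ/.
Syllabifying with onset maximization leaves /θ/, /ʃ/ stranded (no codas are permitted; onsets may contain at most 2 consonants).
Each unlicensed consonant becomes the onset of a new syllable: /θ/ → /θɔ/, /ʃ/ → /ʃɔ/.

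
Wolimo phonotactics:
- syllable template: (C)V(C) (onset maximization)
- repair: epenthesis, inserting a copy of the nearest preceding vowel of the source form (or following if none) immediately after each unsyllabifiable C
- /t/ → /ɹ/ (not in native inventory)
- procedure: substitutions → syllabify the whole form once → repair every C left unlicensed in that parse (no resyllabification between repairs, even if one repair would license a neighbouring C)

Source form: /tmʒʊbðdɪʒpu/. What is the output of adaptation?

ɹʊmʊʒʊbðʊdɪʒpu

Substitution: /t/ → /ɹ/, giving /ɹmʒʊbðdɪʒpu/.
Under (C)V(C), the unsyllabifiable consonants are /ɹ/, /m/, /ð/ (at most one coda consonant is licensed; onsets are limited to one consonant).
Each unlicensed consonant becomes the onset of a new syllable: /ɹ/ → /ɹʊ/, /m/ → /mʊ/, /ð/ → /ðʊ/.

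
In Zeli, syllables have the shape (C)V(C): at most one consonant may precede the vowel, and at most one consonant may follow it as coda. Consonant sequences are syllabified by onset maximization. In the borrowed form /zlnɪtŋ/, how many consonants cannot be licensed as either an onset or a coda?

3

Under (C)V(C), the unsyllabifiable consonants are /z/, /l/, /ŋ/ (at most one coda consonant is licensed; onsets are limited to one consonant).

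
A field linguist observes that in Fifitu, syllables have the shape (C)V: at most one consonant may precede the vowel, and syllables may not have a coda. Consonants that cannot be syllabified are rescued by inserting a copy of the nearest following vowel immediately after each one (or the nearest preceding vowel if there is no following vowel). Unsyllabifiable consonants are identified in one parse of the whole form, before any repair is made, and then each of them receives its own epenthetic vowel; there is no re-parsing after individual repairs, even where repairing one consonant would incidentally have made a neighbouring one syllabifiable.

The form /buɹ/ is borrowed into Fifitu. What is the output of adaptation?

Under (C)V, the unsyllabifiable consonants are /ɹ/ (no codas are permitted; onsets are limited to one consonant).
Epenthesis after each stranded consonant: /ɹ/ → /ɹu/.

buɹu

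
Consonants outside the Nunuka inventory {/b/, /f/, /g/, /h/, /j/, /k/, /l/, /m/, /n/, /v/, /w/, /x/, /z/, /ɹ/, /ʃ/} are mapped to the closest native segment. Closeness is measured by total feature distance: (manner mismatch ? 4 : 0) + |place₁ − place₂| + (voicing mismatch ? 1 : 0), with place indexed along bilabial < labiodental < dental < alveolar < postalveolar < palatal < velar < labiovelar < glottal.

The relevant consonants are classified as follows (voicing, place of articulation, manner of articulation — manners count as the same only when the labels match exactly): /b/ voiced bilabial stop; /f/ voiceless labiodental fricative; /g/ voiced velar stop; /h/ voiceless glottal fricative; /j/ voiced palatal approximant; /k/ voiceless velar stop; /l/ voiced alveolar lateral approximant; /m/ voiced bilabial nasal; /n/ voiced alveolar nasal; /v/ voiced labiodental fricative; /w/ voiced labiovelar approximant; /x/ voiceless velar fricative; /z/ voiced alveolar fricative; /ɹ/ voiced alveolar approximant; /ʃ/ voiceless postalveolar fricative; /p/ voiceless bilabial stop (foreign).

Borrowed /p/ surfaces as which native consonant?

/b/ is closest: same manner (stop), place distance 0 (bilabial→bilabial), voicing differs (+1); total 1. Next closest is /f/ at distance 5.

b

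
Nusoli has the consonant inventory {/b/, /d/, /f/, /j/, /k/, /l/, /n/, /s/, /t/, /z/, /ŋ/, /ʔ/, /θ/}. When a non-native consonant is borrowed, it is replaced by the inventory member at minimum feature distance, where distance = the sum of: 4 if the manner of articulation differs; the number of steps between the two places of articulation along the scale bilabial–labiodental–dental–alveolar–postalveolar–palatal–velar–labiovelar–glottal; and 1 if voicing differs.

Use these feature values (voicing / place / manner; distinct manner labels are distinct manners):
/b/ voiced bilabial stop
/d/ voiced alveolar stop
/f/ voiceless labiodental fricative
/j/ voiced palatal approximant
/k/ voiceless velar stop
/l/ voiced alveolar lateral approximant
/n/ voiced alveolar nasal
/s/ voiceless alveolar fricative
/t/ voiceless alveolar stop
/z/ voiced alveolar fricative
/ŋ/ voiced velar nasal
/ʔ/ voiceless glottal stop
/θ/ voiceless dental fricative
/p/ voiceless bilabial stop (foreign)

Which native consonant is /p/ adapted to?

b

/b/ is closest: same manner (stop), place distance 0 (bilabial→bilabial), voicing differs (+1); total 1. Next closest is /t/ at distance 3.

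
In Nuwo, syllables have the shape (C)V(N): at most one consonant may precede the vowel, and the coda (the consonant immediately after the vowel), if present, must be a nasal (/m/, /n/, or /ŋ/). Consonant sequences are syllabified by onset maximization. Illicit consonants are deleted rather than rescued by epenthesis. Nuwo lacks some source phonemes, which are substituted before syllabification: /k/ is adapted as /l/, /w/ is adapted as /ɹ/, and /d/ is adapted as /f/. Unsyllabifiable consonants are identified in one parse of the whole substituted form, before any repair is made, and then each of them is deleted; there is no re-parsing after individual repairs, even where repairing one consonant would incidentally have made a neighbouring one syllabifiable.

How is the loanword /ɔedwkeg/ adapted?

Substitution: /d/ → /f/, /w/ → /ɹ/, /k/ → /l/, giving /ɔefɹleg/.
Syllabifying with onset maximization leaves /f/, /ɹ/, /g/ stranded (only a nasal (/m/, /n/, or /ŋ/) is licensed in coda position; onsets are limited to one consonant).
Deleting the stranded consonants removes /f/, /ɹ/, /g/.

ɔele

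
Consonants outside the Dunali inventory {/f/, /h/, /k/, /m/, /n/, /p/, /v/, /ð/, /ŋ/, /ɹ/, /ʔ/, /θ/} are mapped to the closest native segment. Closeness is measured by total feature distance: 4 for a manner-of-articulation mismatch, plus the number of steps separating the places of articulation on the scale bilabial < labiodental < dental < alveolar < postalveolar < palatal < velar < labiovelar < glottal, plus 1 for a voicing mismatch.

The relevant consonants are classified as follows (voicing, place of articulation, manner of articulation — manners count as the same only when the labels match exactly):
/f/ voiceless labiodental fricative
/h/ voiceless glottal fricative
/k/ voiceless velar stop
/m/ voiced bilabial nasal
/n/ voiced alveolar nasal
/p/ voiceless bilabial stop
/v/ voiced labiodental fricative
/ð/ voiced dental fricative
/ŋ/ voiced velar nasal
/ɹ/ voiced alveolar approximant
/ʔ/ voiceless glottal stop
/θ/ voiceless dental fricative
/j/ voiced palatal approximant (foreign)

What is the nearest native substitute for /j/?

/ɹ/ is closest: same manner (approximant), place distance 2 (palatal→alveolar), same voicing; total 2. Next closest is /ŋ/ at distance 5.

ɹ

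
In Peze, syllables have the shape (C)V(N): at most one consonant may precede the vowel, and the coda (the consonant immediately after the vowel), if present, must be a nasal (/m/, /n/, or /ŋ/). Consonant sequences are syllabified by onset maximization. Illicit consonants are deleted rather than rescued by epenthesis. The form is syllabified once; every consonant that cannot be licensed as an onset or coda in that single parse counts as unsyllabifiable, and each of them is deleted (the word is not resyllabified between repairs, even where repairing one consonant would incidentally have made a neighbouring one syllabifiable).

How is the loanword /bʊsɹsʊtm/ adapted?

Under (C)V(N), the unsyllabifiable consonants are /s/, /ɹ/, /t/, /m/ (only a nasal (/m/, /n/, or /ŋ/) is licensed in coda position; onsets are limited to one consonant).
Each unlicensed consonant is deleted: /s/, /ɹ/, /t/, /m/.

bʊsʊ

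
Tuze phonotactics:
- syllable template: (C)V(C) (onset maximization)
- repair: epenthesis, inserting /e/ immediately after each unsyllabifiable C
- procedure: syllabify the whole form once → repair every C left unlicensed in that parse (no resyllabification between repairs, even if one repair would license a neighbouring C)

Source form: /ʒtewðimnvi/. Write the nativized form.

Under (C)V(C), the unsyllabifiable consonants are /ʒ/, /n/ (at most one coda consonant is licensed; onsets are limited to one consonant).
Inserting the epenthetic vowel yields /ʒ/ → /ʒe/, /n/ → /ne/.

ʒetewðimnevi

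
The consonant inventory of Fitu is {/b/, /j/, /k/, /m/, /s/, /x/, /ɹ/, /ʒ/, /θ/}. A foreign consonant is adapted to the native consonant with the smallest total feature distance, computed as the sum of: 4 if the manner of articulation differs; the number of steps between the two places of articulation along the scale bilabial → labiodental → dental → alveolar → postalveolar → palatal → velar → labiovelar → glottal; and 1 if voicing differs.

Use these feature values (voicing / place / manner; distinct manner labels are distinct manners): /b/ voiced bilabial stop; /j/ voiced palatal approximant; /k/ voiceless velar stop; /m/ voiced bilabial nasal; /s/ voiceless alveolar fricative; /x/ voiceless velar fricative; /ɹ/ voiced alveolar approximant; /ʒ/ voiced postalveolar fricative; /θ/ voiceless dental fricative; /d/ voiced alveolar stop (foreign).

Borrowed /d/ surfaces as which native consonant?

/b/ is closest: same manner (stop), place distance 3 (alveolar→bilabial), same voicing; total 3. Next closest is /k/ at distance 4.

b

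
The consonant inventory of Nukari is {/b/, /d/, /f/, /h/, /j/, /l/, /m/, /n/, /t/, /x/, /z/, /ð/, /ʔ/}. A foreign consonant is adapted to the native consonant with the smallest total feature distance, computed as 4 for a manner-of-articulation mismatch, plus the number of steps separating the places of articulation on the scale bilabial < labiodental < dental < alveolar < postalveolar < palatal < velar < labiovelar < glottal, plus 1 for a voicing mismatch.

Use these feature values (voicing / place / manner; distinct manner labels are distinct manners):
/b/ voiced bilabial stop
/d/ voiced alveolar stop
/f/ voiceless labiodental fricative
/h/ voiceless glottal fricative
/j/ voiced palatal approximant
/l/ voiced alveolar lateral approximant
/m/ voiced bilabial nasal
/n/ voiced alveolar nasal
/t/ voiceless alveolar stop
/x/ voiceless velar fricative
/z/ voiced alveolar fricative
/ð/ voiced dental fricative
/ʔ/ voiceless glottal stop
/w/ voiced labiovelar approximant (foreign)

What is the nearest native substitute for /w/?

/j/ is closest: same manner (approximant), place distance 2 (labiovelar→palatal), same voicing; total 2. Next closest is /h/ at distance 6.

j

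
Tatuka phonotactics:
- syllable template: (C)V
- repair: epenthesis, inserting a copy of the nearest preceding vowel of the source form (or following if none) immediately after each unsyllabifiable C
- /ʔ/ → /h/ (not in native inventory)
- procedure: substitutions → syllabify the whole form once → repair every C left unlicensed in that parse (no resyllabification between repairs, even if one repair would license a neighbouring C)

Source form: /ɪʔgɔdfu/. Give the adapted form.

ɪhɪgɔdɔfu

Substitution: /ʔ/ → /h/, giving /ɪhgɔdfu/.
The consonants /h/, /d/ cannot be parsed into a legal (C)V syllable (no codas are permitted; onsets are limited to one consonant).
Epenthesis after each stranded consonant: /h/ → /hɪ/, /d/ → /dɔ/.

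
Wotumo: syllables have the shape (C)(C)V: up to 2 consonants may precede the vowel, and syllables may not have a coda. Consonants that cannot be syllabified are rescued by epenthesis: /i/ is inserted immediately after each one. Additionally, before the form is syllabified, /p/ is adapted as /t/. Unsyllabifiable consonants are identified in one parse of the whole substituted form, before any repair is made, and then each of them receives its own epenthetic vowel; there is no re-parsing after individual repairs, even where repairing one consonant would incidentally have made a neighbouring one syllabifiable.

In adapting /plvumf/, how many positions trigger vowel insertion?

3

After substitution the input is /tlvumf/.
The unsyllabifiable consonants are /t/, /m/, /f/; each receives one epenthetic vowel.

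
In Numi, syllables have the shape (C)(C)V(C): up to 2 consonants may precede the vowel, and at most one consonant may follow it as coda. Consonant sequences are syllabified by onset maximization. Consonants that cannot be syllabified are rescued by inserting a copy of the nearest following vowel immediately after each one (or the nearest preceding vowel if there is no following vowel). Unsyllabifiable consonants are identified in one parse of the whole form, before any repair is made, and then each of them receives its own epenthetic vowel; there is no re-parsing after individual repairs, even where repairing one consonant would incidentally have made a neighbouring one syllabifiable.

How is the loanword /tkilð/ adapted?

The consonants /ð/ cannot be parsed into a legal (C)(C)V(C) syllable (at most one coda consonant is licensed; onsets may contain at most 2 consonants).
Epenthesis after each stranded consonant: /ð/ → /ði/.

tkilði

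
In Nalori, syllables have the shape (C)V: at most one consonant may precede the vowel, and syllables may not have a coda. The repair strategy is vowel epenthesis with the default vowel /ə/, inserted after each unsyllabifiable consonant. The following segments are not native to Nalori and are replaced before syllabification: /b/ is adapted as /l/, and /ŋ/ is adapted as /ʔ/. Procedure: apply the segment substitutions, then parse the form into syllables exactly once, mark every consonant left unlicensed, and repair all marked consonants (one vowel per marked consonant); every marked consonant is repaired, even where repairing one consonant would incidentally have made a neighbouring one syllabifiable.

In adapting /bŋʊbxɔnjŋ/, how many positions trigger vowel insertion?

5

After substitution the input is /lʔʊlxɔnjʔ/.
The unsyllabifiable consonants are /l/, /l/, /n/, /j/, /ʔ/; each receives one epenthetic vowel.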